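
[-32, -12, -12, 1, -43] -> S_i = Random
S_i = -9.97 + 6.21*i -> [-9.97, -3.76, 2.45, 8.66, 14.87]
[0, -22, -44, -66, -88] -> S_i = 0 + -22*i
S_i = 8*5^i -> [8, 40, 200, 1000, 5000]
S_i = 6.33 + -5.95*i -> [6.33, 0.38, -5.57, -11.52, -17.47]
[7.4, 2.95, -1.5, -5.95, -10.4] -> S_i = 7.40 + -4.45*i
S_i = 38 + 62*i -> [38, 100, 162, 224, 286]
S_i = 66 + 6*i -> [66, 72, 78, 84, 90]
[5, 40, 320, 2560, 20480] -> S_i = 5*8^i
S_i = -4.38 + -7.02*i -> [-4.38, -11.4, -18.42, -25.44, -32.46]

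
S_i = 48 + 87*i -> [48, 135, 222, 309, 396]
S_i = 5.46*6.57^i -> [5.46, 35.87, 235.68, 1548.42, 10173.12]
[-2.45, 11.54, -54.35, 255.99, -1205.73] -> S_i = -2.45*(-4.71)^i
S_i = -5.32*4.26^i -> [-5.32, -22.66, -96.55, -411.28, -1752.06]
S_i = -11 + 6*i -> [-11, -5, 1, 7, 13]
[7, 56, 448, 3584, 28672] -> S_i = 7*8^i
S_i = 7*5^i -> [7, 35, 175, 875, 4375]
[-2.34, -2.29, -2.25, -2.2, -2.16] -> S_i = -2.34*0.98^i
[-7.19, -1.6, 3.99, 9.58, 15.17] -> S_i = -7.19 + 5.59*i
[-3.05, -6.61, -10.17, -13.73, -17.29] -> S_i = -3.05 + -3.56*i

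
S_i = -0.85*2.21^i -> [-0.85, -1.88, -4.15, -9.17, -20.28]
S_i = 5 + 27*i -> [5, 32, 59, 86, 113]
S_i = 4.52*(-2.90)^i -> [4.52, -13.11, 38.01, -110.24, 319.69]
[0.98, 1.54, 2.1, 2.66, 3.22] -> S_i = 0.98 + 0.56*i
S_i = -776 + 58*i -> [-776, -718, -660, -602, -544]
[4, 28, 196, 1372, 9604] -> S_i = 4*7^i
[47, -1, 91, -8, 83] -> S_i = Random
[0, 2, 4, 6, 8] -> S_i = 0 + 2*i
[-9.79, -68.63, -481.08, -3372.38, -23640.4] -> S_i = -9.79*7.01^i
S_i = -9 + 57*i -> [-9, 48, 105, 162, 219]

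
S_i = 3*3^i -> [3, 9, 27, 81, 243]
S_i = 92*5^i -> [92, 460, 2300, 11500, 57500]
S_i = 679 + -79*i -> [679, 600, 521, 442, 363]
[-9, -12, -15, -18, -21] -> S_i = -9 + -3*i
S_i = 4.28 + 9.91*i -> [4.28, 14.19, 24.1, 34.01, 43.92]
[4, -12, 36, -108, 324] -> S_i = 4*-3^i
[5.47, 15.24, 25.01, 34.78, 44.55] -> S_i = 5.47 + 9.77*i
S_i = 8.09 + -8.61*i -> [8.09, -0.52, -9.13, -17.74, -26.35]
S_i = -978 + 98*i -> [-978, -880, -782, -684, -586]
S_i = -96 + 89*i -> [-96, -7, 82, 171, 260]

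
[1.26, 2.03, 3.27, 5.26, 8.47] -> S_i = 1.26*1.61^i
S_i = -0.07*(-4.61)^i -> [-0.07, 0.32, -1.49, 6.86, -31.62]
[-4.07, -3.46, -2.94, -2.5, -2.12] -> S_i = -4.07*0.85^i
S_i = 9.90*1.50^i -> [9.9, 14.85, 22.28, 33.41, 50.12]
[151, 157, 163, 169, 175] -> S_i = 151 + 6*i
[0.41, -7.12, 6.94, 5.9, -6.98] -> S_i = Random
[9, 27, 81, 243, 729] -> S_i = 9*3^i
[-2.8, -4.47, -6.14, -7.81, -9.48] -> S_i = -2.80 + -1.67*i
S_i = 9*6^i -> [9, 54, 324, 1944, 11664]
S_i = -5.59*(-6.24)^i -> [-5.59, 34.88, -217.66, 1358.21, -8475.2]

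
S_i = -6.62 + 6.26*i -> [-6.62, -0.36, 5.9, 12.16, 18.42]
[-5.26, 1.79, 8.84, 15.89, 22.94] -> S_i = -5.26 + 7.05*i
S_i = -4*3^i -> [-4, -12, -36, -108, -324]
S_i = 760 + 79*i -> [760, 839, 918, 997, 1076]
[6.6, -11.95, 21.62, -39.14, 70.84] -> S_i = 6.60*(-1.81)^i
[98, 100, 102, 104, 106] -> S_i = 98 + 2*i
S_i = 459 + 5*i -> [459, 464, 469, 474, 479]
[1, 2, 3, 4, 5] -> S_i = 1 + 1*i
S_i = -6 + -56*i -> [-6, -62, -118, -174, -230]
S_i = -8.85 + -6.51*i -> [-8.85, -15.36, -21.87, -28.38, -34.89]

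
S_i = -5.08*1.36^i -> [-5.08, -6.91, -9.4, -12.78, -17.38]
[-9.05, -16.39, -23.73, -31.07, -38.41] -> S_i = -9.05 + -7.34*i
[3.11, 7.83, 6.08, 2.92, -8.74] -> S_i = Random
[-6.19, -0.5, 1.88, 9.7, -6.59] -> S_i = Random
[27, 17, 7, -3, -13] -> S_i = 27 + -10*i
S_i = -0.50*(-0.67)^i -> [-0.5, 0.34, -0.22, 0.15, -0.1]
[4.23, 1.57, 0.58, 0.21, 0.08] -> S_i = 4.23*0.37^i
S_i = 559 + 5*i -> [559, 564, 569, 574, 579]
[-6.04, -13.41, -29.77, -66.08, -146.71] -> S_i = -6.04*2.22^i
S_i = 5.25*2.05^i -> [5.25, 10.76, 22.06, 45.23, 92.72]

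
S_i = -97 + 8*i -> [-97, -89, -81, -73, -65]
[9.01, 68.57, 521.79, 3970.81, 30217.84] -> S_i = 9.01*7.61^i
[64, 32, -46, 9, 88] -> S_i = Random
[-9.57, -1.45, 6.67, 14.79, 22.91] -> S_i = -9.57 + 8.12*i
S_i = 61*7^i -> [61, 427, 2989, 20923, 146461]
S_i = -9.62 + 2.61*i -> [-9.62, -7.01, -4.4, -1.79, 0.82]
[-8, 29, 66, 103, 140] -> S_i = -8 + 37*i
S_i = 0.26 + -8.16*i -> [0.26, -7.9, -16.06, -24.22, -32.38]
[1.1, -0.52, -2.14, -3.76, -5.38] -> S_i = 1.10 + -1.62*i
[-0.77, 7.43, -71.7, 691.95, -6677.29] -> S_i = -0.77*(-9.65)^i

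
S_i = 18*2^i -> [18, 36, 72, 144, 288]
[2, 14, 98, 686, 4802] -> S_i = 2*7^i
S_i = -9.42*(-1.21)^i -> [-9.42, 11.4, -13.79, 16.69, -20.19]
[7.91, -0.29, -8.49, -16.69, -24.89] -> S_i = 7.91 + -8.20*i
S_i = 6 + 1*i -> [6, 7, 8, 9, 10]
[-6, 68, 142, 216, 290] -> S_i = -6 + 74*i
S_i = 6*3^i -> [6, 18, 54, 162, 486]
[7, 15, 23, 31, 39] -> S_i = 7 + 8*i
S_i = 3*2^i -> [3, 6, 12, 24, 48]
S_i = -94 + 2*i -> [-94, -92, -90, -88, -86]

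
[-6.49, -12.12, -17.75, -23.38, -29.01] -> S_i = -6.49 + -5.63*i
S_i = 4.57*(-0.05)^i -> [4.57, -0.23, 0.01, -0.0, 0.0]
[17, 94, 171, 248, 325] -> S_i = 17 + 77*i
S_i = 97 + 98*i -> [97, 195, 293, 391, 489]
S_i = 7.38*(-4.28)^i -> [7.38, -31.59, 135.19, -578.61, 2476.46]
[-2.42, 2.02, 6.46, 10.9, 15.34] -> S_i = -2.42 + 4.44*i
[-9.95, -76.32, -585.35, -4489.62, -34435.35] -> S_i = -9.95*7.67^i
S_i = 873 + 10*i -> [873, 883, 893, 903, 913]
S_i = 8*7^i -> [8, 56, 392, 2744, 19208]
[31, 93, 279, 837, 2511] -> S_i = 31*3^i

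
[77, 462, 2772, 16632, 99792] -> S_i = 77*6^i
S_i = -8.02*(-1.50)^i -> [-8.02, 12.03, -18.04, 27.07, -40.6]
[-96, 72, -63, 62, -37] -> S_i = Random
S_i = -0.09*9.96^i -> [-0.09, -0.9, -8.93, -88.92, -885.69]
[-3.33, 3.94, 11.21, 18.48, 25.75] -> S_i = -3.33 + 7.27*i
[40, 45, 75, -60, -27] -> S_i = Random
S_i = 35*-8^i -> [35, -280, 2240, -17920, 143360]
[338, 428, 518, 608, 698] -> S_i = 338 + 90*i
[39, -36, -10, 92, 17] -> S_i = Random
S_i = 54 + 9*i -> [54, 63, 72, 81, 90]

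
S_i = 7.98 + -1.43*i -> [7.98, 6.55, 5.12, 3.69, 2.26]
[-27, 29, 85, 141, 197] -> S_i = -27 + 56*i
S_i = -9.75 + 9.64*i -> [-9.75, -0.11, 9.53, 19.17, 28.81]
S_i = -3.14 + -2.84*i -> [-3.14, -5.98, -8.82, -11.66, -14.5]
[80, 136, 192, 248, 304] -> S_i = 80 + 56*i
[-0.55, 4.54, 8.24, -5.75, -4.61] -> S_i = Random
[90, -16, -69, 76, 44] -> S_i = Random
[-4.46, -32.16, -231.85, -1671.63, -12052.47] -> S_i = -4.46*7.21^i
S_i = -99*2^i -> [-99, -198, -396, -792, -1584]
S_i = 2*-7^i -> [2, -14, 98, -686, 4802]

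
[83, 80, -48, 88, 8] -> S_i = Random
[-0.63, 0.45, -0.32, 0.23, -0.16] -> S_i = -0.63*(-0.71)^i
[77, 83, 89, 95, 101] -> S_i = 77 + 6*i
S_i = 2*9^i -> [2, 18, 162, 1458, 13122]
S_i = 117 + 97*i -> [117, 214, 311, 408, 505]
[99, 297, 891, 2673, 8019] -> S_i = 99*3^i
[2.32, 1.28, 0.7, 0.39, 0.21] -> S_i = 2.32*0.55^i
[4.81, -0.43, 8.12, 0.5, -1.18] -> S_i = Random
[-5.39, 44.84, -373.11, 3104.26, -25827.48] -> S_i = -5.39*(-8.32)^i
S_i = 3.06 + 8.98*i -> [3.06, 12.04, 21.02, 30.0, 38.98]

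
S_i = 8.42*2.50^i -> [8.42, 21.05, 52.62, 131.56, 328.91]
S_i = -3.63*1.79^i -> [-3.63, -6.5, -11.63, -20.82, -37.27]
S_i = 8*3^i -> [8, 24, 72, 216, 648]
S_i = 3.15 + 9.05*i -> [3.15, 12.2, 21.25, 30.3, 39.35]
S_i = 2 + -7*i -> [2, -5, -12, -19, -26]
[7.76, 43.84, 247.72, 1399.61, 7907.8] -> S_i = 7.76*5.65^i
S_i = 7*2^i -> [7, 14, 28, 56, 112]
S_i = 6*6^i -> [6, 36, 216, 1296, 7776]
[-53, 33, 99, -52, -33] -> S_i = Random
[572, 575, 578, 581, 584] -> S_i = 572 + 3*i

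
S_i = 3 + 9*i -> [3, 12, 21, 30, 39]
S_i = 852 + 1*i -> [852, 853, 854, 855, 856]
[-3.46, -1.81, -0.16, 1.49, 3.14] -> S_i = -3.46 + 1.65*i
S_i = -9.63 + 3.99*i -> [-9.63, -5.64, -1.65, 2.34, 6.33]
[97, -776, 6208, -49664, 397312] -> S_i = 97*-8^i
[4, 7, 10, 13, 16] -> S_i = 4 + 3*i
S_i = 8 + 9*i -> [8, 17, 26, 35, 44]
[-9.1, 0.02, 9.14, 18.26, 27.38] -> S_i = -9.10 + 9.12*i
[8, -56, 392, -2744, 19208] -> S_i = 8*-7^i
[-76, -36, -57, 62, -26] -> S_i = Random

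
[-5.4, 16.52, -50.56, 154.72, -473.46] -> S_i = -5.40*(-3.06)^i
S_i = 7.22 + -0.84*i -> [7.22, 6.38, 5.54, 4.7, 3.86]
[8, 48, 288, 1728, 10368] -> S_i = 8*6^i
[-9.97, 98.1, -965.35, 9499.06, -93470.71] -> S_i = -9.97*(-9.84)^i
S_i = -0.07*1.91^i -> [-0.07, -0.13, -0.26, -0.49, -0.93]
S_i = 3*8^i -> [3, 24, 192, 1536, 12288]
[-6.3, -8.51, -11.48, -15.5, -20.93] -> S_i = -6.30*1.35^i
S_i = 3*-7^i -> [3, -21, 147, -1029, 7203]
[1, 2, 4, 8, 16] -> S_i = 1*2^i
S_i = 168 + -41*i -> [168, 127, 86, 45, 4]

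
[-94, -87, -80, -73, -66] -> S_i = -94 + 7*i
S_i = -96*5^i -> [-96, -480, -2400, -12000, -60000]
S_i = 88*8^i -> [88, 704, 5632, 45056, 360448]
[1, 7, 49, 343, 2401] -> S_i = 1*7^i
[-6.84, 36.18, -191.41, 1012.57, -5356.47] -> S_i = -6.84*(-5.29)^i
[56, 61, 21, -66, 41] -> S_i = Random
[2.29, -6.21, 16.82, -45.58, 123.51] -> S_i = 2.29*(-2.71)^i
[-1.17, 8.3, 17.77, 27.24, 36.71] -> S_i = -1.17 + 9.47*i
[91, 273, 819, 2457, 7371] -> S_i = 91*3^i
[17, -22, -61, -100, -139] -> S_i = 17 + -39*i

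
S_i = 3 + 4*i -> [3, 7, 11, 15, 19]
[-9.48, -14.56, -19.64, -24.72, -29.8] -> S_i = -9.48 + -5.08*i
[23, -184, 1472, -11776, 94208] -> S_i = 23*-8^i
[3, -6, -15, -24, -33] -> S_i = 3 + -9*i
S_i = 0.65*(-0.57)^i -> [0.65, -0.37, 0.21, -0.12, 0.07]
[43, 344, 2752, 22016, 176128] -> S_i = 43*8^i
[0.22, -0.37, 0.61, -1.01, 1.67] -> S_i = 0.22*(-1.66)^i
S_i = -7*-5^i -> [-7, 35, -175, 875, -4375]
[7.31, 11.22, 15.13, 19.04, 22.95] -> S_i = 7.31 + 3.91*i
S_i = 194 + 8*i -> [194, 202, 210, 218, 226]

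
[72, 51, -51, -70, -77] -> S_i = Random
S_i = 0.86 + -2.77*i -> [0.86, -1.91, -4.68, -7.45, -10.22]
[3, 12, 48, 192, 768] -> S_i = 3*4^i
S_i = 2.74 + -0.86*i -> [2.74, 1.88, 1.02, 0.16, -0.7]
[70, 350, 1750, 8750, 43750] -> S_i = 70*5^i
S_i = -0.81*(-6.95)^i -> [-0.81, 5.63, -39.13, 271.92, -1889.84]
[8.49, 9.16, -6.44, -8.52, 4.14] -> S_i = Random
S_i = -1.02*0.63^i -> [-1.02, -0.64, -0.4, -0.26, -0.16]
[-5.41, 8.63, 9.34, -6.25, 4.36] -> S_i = Random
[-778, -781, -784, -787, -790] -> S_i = -778 + -3*i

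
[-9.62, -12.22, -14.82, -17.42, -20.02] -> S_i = -9.62 + -2.60*i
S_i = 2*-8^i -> [2, -16, 128, -1024, 8192]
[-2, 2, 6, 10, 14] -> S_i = -2 + 4*i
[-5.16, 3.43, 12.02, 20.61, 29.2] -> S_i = -5.16 + 8.59*i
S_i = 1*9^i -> [1, 9, 81, 729, 6561]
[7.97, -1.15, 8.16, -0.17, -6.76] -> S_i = Random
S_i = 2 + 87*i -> [2, 89, 176, 263, 350]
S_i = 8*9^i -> [8, 72, 648, 5832, 52488]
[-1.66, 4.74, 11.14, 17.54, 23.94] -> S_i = -1.66 + 6.40*i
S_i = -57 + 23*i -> [-57, -34, -11, 12, 35]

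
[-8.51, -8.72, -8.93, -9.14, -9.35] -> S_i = -8.51 + -0.21*i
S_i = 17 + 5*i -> [17, 22, 27, 32, 37]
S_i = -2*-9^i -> [-2, 18, -162, 1458, -13122]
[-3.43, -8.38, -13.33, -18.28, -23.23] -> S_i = -3.43 + -4.95*i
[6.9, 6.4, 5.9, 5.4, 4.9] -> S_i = 6.90 + -0.50*i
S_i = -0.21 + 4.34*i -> [-0.21, 4.13, 8.47, 12.81, 17.15]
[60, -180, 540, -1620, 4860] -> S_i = 60*-3^i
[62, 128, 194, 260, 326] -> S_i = 62 + 66*i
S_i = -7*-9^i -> [-7, 63, -567, 5103, -45927]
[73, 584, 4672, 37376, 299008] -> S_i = 73*8^i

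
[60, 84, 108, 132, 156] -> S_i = 60 + 24*i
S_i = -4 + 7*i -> [-4, 3, 10, 17, 24]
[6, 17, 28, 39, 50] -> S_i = 6 + 11*i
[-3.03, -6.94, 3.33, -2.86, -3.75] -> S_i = Random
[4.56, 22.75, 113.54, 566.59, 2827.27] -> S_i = 4.56*4.99^i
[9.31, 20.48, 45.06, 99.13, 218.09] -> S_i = 9.31*2.20^i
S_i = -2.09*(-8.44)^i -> [-2.09, 17.64, -148.88, 1256.53, -10605.13]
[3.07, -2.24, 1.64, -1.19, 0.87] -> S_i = 3.07*(-0.73)^i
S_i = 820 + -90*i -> [820, 730, 640, 550, 460]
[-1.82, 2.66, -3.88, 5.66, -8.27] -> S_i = -1.82*(-1.46)^i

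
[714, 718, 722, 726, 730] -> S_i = 714 + 4*i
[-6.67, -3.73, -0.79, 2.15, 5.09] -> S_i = -6.67 + 2.94*i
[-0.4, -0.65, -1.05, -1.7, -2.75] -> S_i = -0.40*1.62^i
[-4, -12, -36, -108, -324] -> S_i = -4*3^i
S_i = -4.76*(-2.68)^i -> [-4.76, 12.76, -34.19, 91.62, -245.55]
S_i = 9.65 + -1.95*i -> [9.65, 7.7, 5.75, 3.8, 1.85]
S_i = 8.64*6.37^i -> [8.64, 55.04, 350.58, 2233.22, 14225.63]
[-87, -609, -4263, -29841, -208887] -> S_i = -87*7^i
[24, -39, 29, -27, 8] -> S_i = Random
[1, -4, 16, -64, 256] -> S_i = 1*-4^i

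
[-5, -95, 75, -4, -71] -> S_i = Random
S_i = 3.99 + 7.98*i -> [3.99, 11.97, 19.95, 27.93, 35.91]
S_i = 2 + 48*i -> [2, 50, 98, 146, 194]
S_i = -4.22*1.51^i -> [-4.22, -6.37, -9.62, -14.53, -21.94]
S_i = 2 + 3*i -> [2, 5, 8, 11, 14]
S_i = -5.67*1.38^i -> [-5.67, -7.82, -10.8, -14.9, -20.56]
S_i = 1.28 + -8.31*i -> [1.28, -7.03, -15.34, -23.65, -31.96]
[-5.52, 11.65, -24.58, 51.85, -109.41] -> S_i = -5.52*(-2.11)^i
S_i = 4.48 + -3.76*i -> [4.48, 0.72, -3.04, -6.8, -10.56]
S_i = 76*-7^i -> [76, -532, 3724, -26068, 182476]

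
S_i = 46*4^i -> [46, 184, 736, 2944, 11776]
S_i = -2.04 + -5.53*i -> [-2.04, -7.57, -13.1, -18.63, -24.16]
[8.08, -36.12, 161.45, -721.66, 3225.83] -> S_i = 8.08*(-4.47)^i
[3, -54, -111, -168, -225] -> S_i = 3 + -57*i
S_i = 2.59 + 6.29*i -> [2.59, 8.88, 15.17, 21.46, 27.75]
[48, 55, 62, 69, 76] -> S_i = 48 + 7*i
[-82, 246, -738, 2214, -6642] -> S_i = -82*-3^i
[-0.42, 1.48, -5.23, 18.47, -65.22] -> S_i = -0.42*(-3.53)^i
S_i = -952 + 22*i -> [-952, -930, -908, -886, -864]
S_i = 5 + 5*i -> [5, 10, 15, 20, 25]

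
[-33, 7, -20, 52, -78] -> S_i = Random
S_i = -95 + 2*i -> [-95, -93, -91, -89, -87]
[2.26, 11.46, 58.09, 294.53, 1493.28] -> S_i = 2.26*5.07^i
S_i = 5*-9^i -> [5, -45, 405, -3645, 32805]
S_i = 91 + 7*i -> [91, 98, 105, 112, 119]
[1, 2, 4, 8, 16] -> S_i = 1*2^i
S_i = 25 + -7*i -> [25, 18, 11, 4, -3]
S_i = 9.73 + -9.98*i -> [9.73, -0.25, -10.23, -20.21, -30.19]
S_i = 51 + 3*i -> [51, 54, 57, 60, 63]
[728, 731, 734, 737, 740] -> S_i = 728 + 3*i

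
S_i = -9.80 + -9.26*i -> [-9.8, -19.06, -28.32, -37.58, -46.84]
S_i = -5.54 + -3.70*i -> [-5.54, -9.24, -12.94, -16.64, -20.34]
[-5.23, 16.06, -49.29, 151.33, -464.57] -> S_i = -5.23*(-3.07)^i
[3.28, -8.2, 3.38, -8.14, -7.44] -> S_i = Random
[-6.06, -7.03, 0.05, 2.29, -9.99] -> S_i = Random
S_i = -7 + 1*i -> [-7, -6, -5, -4, -3]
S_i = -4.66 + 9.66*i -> [-4.66, 5.0, 14.66, 24.32, 33.98]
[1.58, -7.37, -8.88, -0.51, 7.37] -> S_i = Random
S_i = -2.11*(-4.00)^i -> [-2.11, 8.44, -33.76, 135.04, -540.16]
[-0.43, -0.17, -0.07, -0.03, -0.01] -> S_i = -0.43*0.39^i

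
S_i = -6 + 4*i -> [-6, -2, 2, 6, 10]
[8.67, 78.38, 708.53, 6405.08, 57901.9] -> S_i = 8.67*9.04^i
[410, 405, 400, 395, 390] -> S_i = 410 + -5*i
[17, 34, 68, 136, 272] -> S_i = 17*2^i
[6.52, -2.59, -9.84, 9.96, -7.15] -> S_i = Random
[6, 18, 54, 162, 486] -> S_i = 6*3^i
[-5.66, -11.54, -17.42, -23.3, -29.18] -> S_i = -5.66 + -5.88*i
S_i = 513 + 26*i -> [513, 539, 565, 591, 617]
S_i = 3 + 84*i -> [3, 87, 171, 255, 339]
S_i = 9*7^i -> [9, 63, 441, 3087, 21609]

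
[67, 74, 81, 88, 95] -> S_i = 67 + 7*i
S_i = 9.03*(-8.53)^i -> [9.03, -77.03, 657.03, -5604.47, 47806.16]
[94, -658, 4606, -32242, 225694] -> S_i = 94*-7^i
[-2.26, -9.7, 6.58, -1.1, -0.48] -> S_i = Random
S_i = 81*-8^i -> [81, -648, 5184, -41472, 331776]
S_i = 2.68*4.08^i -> [2.68, 10.93, 44.61, 182.02, 742.64]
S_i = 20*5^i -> [20, 100, 500, 2500, 12500]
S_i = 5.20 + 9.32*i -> [5.2, 14.52, 23.84, 33.16, 42.48]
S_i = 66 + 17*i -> [66, 83, 100, 117, 134]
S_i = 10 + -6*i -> [10, 4, -2, -8, -14]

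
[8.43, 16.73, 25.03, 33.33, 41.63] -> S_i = 8.43 + 8.30*i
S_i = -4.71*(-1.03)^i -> [-4.71, 4.85, -5.0, 5.15, -5.3]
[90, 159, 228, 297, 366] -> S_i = 90 + 69*i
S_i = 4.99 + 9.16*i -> [4.99, 14.15, 23.31, 32.47, 41.63]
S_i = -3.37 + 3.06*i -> [-3.37, -0.31, 2.75, 5.81, 8.87]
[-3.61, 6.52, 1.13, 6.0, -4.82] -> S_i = Random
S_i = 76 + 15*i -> [76, 91, 106, 121, 136]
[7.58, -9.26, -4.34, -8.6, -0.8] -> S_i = Random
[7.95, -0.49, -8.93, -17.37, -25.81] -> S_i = 7.95 + -8.44*i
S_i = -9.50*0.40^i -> [-9.5, -3.8, -1.52, -0.61, -0.24]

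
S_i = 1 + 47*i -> [1, 48, 95, 142, 189]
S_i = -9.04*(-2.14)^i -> [-9.04, 19.35, -41.4, 88.6, -189.59]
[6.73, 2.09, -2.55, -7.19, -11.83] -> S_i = 6.73 + -4.64*i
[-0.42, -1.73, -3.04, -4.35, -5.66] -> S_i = -0.42 + -1.31*i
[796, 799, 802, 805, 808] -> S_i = 796 + 3*i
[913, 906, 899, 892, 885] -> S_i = 913 + -7*i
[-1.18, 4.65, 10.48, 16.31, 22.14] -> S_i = -1.18 + 5.83*i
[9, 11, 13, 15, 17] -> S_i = 9 + 2*i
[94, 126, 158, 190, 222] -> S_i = 94 + 32*i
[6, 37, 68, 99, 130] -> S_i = 6 + 31*i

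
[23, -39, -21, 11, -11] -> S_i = Random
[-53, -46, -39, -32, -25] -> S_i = -53 + 7*i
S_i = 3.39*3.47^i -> [3.39, 11.76, 40.82, 141.64, 491.49]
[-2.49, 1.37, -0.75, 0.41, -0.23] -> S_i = -2.49*(-0.55)^i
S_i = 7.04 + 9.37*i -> [7.04, 16.41, 25.78, 35.15, 44.52]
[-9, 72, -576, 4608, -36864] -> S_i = -9*-8^i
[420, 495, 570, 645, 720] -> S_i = 420 + 75*i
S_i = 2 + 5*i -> [2, 7, 12, 17, 22]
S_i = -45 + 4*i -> [-45, -41, -37, -33, -29]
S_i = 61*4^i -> [61, 244, 976, 3904, 15616]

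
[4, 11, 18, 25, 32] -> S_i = 4 + 7*i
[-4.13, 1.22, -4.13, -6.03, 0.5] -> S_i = Random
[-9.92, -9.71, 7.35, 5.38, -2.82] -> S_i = Random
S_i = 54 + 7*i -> [54, 61, 68, 75, 82]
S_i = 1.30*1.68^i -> [1.3, 2.18, 3.67, 6.16, 10.36]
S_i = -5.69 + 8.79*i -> [-5.69, 3.1, 11.89, 20.68, 29.47]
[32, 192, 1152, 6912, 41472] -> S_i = 32*6^i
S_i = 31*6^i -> [31, 186, 1116, 6696, 40176]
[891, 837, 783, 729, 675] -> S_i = 891 + -54*i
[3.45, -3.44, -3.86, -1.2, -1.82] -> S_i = Random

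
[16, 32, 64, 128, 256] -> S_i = 16*2^i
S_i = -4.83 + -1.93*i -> [-4.83, -6.76, -8.69, -10.62, -12.55]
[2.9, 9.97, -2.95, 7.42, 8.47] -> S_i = Random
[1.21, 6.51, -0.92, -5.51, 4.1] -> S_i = Random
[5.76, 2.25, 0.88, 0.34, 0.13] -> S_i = 5.76*0.39^i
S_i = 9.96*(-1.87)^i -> [9.96, -18.63, 34.83, -65.13, 121.79]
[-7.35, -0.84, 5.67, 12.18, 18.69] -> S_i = -7.35 + 6.51*i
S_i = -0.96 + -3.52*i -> [-0.96, -4.48, -8.0, -11.52, -15.04]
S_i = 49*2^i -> [49, 98, 196, 392, 784]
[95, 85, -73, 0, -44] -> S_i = Random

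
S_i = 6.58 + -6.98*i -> [6.58, -0.4, -7.38, -14.36, -21.34]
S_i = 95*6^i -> [95, 570, 3420, 20520, 123120]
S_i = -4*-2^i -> [-4, 8, -16, 32, -64]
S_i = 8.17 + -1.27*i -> [8.17, 6.9, 5.63, 4.36, 3.09]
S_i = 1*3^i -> [1, 3, 9, 27, 81]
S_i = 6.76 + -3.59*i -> [6.76, 3.17, -0.42, -4.01, -7.6]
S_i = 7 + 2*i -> [7, 9, 11, 13, 15]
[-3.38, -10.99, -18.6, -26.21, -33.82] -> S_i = -3.38 + -7.61*i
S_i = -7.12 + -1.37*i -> [-7.12, -8.49, -9.86, -11.23, -12.6]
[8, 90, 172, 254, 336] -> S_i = 8 + 82*i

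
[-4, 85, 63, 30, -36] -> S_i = Random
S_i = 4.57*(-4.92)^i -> [4.57, -22.48, 110.62, -544.27, 2677.79]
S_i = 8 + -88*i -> [8, -80, -168, -256, -344]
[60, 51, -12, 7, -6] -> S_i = Random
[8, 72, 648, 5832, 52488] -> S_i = 8*9^i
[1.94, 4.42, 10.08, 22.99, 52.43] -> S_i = 1.94*2.28^i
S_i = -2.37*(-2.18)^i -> [-2.37, 5.17, -11.26, 24.55, -53.53]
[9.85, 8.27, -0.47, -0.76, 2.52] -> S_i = Random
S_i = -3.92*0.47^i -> [-3.92, -1.84, -0.87, -0.41, -0.19]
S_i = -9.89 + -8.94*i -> [-9.89, -18.83, -27.77, -36.71, -45.65]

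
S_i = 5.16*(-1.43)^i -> [5.16, -7.38, 10.55, -15.09, 21.58]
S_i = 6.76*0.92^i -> [6.76, 6.22, 5.72, 5.26, 4.84]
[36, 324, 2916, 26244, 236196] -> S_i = 36*9^i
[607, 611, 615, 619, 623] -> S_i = 607 + 4*i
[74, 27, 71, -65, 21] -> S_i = Random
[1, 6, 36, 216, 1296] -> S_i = 1*6^i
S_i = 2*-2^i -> [2, -4, 8, -16, 32]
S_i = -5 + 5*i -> [-5, 0, 5, 10, 15]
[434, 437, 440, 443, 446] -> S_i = 434 + 3*i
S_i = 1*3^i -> [1, 3, 9, 27, 81]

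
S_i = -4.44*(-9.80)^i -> [-4.44, 43.51, -426.42, 4178.89, -40953.15]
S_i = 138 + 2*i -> [138, 140, 142, 144, 146]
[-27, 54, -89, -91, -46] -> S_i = Random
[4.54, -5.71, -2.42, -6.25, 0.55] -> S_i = Random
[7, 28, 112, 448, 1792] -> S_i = 7*4^i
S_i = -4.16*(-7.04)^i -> [-4.16, 29.29, -206.18, 1451.48, -10218.43]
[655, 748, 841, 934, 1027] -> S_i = 655 + 93*i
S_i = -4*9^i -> [-4, -36, -324, -2916, -26244]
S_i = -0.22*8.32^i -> [-0.22, -1.83, -15.23, -126.7, -1054.18]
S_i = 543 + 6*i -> [543, 549, 555, 561, 567]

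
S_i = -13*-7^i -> [-13, 91, -637, 4459, -31213]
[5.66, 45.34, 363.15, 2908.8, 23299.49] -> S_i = 5.66*8.01^i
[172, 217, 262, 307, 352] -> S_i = 172 + 45*i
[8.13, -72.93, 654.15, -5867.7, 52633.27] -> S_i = 8.13*(-8.97)^i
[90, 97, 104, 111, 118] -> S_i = 90 + 7*i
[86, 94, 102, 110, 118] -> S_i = 86 + 8*i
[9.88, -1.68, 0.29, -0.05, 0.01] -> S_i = 9.88*(-0.17)^i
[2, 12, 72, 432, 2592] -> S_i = 2*6^i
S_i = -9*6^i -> [-9, -54, -324, -1944, -11664]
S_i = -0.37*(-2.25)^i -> [-0.37, 0.83, -1.87, 4.21, -9.48]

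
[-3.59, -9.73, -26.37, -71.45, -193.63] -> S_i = -3.59*2.71^i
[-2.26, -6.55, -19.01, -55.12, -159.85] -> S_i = -2.26*2.90^i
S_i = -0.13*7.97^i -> [-0.13, -1.04, -8.26, -65.81, -524.54]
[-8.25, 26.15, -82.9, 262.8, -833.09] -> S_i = -8.25*(-3.17)^i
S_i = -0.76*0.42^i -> [-0.76, -0.32, -0.13, -0.06, -0.02]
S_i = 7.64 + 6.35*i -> [7.64, 13.99, 20.34, 26.69, 33.04]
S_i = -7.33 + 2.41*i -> [-7.33, -4.92, -2.51, -0.1, 2.31]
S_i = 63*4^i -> [63, 252, 1008, 4032, 16128]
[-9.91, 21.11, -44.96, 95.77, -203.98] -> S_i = -9.91*(-2.13)^i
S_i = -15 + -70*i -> [-15, -85, -155, -225, -295]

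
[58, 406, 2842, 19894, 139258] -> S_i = 58*7^i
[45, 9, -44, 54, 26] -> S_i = Random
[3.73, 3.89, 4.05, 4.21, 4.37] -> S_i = 3.73 + 0.16*i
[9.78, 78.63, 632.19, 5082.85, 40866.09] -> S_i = 9.78*8.04^i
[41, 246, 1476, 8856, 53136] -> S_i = 41*6^i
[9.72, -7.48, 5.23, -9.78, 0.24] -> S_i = Random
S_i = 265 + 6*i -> [265, 271, 277, 283, 289]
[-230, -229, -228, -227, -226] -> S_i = -230 + 1*i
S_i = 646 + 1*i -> [646, 647, 648, 649, 650]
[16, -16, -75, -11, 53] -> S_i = Random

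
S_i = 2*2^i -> [2, 4, 8, 16, 32]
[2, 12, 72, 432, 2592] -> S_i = 2*6^i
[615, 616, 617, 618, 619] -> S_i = 615 + 1*i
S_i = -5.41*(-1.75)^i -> [-5.41, 9.47, -16.57, 28.99, -50.74]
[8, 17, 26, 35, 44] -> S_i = 8 + 9*i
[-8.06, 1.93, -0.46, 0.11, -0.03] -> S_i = -8.06*(-0.24)^i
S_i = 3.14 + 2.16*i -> [3.14, 5.3, 7.46, 9.62, 11.78]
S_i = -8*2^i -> [-8, -16, -32, -64, -128]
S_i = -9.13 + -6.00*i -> [-9.13, -15.13, -21.13, -27.13, -33.13]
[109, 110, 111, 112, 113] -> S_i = 109 + 1*i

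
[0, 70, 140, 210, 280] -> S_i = 0 + 70*i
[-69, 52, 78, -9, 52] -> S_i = Random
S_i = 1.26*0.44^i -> [1.26, 0.55, 0.24, 0.11, 0.05]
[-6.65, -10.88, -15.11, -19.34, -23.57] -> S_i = -6.65 + -4.23*i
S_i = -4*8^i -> [-4, -32, -256, -2048, -16384]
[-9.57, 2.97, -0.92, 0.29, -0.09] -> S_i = -9.57*(-0.31)^i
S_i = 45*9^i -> [45, 405, 3645, 32805, 295245]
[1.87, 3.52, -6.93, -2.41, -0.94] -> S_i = Random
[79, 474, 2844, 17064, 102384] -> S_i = 79*6^i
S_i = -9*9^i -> [-9, -81, -729, -6561, -59049]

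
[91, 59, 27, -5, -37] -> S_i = 91 + -32*i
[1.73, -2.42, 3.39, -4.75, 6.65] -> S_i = 1.73*(-1.40)^i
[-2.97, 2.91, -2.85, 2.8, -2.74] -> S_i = -2.97*(-0.98)^i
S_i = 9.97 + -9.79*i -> [9.97, 0.18, -9.61, -19.4, -29.19]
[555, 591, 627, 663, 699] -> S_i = 555 + 36*i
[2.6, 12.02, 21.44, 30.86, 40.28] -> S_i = 2.60 + 9.42*i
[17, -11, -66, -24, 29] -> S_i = Random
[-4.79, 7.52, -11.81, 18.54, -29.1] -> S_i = -4.79*(-1.57)^i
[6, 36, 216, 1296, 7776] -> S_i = 6*6^i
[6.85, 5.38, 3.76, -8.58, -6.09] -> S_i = Random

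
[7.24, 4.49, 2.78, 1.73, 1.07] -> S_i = 7.24*0.62^i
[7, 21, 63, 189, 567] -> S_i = 7*3^i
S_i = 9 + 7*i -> [9, 16, 23, 30, 37]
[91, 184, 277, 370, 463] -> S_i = 91 + 93*i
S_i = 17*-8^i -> [17, -136, 1088, -8704, 69632]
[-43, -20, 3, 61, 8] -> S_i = Random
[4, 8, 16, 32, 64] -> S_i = 4*2^i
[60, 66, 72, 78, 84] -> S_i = 60 + 6*i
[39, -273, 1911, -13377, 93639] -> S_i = 39*-7^i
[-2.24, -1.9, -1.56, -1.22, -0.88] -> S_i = -2.24 + 0.34*i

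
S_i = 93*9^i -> [93, 837, 7533, 67797, 610173]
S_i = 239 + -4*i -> [239, 235, 231, 227, 223]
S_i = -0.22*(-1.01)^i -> [-0.22, 0.22, -0.22, 0.23, -0.23]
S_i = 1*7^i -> [1, 7, 49, 343, 2401]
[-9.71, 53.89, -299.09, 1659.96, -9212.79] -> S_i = -9.71*(-5.55)^i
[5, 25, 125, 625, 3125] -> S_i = 5*5^i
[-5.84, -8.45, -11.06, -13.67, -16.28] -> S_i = -5.84 + -2.61*i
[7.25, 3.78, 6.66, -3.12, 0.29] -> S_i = Random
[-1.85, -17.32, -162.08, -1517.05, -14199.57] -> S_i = -1.85*9.36^i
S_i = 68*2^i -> [68, 136, 272, 544, 1088]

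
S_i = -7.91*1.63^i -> [-7.91, -12.89, -21.02, -34.26, -55.84]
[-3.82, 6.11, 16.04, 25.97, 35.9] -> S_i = -3.82 + 9.93*i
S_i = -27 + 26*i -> [-27, -1, 25, 51, 77]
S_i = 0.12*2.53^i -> [0.12, 0.3, 0.77, 1.94, 4.92]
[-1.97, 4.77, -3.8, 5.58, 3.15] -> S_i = Random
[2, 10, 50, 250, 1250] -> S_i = 2*5^i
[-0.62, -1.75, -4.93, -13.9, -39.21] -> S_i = -0.62*2.82^i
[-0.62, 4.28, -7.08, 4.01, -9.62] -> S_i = Random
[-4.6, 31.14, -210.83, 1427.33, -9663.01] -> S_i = -4.60*(-6.77)^i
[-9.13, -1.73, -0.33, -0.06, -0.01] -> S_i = -9.13*0.19^i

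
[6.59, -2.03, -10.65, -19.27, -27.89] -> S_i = 6.59 + -8.62*i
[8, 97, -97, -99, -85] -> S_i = Random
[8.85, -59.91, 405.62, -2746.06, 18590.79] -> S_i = 8.85*(-6.77)^i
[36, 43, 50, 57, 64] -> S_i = 36 + 7*i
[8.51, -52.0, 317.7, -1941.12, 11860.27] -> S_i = 8.51*(-6.11)^i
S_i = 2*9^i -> [2, 18, 162, 1458, 13122]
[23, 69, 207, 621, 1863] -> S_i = 23*3^i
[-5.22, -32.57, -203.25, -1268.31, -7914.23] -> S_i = -5.22*6.24^i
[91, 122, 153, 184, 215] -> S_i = 91 + 31*i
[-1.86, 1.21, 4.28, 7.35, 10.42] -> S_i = -1.86 + 3.07*i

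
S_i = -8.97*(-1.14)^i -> [-8.97, 10.23, -11.66, 13.29, -15.15]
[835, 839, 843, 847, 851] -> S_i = 835 + 4*i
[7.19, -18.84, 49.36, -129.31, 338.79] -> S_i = 7.19*(-2.62)^i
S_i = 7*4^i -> [7, 28, 112, 448, 1792]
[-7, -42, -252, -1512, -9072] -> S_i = -7*6^i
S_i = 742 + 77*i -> [742, 819, 896, 973, 1050]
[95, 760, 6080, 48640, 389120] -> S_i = 95*8^i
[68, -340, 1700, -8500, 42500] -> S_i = 68*-5^i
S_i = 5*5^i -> [5, 25, 125, 625, 3125]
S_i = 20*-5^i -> [20, -100, 500, -2500, 12500]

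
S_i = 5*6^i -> [5, 30, 180, 1080, 6480]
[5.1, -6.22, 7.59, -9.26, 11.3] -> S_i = 5.10*(-1.22)^i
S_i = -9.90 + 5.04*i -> [-9.9, -4.86, 0.18, 5.22, 10.26]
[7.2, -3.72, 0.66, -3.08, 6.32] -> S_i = Random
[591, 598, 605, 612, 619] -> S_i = 591 + 7*i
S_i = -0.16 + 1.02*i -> [-0.16, 0.86, 1.88, 2.9, 3.92]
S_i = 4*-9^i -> [4, -36, 324, -2916, 26244]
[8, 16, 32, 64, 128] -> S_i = 8*2^i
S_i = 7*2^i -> [7, 14, 28, 56, 112]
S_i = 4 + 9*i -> [4, 13, 22, 31, 40]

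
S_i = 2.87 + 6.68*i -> [2.87, 9.55, 16.23, 22.91, 29.59]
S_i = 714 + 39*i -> [714, 753, 792, 831, 870]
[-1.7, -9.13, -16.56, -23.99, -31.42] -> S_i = -1.70 + -7.43*i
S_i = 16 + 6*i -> [16, 22, 28, 34, 40]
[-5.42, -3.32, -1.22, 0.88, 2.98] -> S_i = -5.42 + 2.10*i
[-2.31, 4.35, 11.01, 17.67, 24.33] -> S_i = -2.31 + 6.66*i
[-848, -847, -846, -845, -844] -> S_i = -848 + 1*i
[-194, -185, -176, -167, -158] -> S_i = -194 + 9*i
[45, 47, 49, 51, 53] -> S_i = 45 + 2*i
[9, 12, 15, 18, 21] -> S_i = 9 + 3*i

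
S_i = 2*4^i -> [2, 8, 32, 128, 512]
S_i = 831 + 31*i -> [831, 862, 893, 924, 955]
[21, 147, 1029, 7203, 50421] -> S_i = 21*7^i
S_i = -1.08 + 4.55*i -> [-1.08, 3.47, 8.02, 12.57, 17.12]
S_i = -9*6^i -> [-9, -54, -324, -1944, -11664]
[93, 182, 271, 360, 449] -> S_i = 93 + 89*i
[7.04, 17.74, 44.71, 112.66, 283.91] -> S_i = 7.04*2.52^i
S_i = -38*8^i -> [-38, -304, -2432, -19456, -155648]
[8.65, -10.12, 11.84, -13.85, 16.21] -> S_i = 8.65*(-1.17)^i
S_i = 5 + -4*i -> [5, 1, -3, -7, -11]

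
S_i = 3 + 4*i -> [3, 7, 11, 15, 19]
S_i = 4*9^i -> [4, 36, 324, 2916, 26244]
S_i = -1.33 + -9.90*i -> [-1.33, -11.23, -21.13, -31.03, -40.93]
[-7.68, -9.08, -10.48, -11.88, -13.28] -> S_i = -7.68 + -1.40*i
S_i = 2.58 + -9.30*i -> [2.58, -6.72, -16.02, -25.32, -34.62]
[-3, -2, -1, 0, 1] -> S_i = -3 + 1*i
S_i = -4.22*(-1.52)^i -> [-4.22, 6.41, -9.75, 14.82, -22.53]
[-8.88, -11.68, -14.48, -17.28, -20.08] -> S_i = -8.88 + -2.80*i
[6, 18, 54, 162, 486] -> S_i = 6*3^i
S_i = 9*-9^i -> [9, -81, 729, -6561, 59049]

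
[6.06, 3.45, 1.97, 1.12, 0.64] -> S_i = 6.06*0.57^i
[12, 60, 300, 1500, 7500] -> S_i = 12*5^i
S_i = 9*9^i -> [9, 81, 729, 6561, 59049]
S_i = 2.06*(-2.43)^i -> [2.06, -5.01, 12.16, -29.56, 71.83]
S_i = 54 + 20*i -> [54, 74, 94, 114, 134]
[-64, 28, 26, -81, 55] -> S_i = Random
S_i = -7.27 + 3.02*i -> [-7.27, -4.25, -1.23, 1.79, 4.81]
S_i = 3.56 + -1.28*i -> [3.56, 2.28, 1.0, -0.28, -1.56]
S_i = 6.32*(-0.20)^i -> [6.32, -1.26, 0.25, -0.05, 0.01]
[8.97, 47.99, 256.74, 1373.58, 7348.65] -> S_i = 8.97*5.35^i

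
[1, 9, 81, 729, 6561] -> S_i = 1*9^i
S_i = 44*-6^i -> [44, -264, 1584, -9504, 57024]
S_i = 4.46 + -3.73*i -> [4.46, 0.73, -3.0, -6.73, -10.46]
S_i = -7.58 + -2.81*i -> [-7.58, -10.39, -13.2, -16.01, -18.82]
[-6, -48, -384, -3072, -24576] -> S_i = -6*8^i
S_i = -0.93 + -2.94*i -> [-0.93, -3.87, -6.81, -9.75, -12.69]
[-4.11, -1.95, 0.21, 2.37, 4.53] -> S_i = -4.11 + 2.16*i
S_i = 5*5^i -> [5, 25, 125, 625, 3125]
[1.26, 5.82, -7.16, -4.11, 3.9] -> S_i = Random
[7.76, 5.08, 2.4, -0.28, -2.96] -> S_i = 7.76 + -2.68*i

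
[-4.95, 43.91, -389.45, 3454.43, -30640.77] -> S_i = -4.95*(-8.87)^i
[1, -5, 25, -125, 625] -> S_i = 1*-5^i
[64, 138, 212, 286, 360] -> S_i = 64 + 74*i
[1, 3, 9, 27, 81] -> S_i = 1*3^i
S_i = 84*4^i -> [84, 336, 1344, 5376, 21504]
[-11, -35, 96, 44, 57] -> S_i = Random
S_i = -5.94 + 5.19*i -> [-5.94, -0.75, 4.44, 9.63, 14.82]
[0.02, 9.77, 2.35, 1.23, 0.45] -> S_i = Random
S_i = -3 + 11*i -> [-3, 8, 19, 30, 41]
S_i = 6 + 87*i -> [6, 93, 180, 267, 354]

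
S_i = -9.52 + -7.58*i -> [-9.52, -17.1, -24.68, -32.26, -39.84]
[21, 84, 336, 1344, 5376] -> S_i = 21*4^i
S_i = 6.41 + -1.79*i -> [6.41, 4.62, 2.83, 1.04, -0.75]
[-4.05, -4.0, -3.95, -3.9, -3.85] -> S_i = -4.05 + 0.05*i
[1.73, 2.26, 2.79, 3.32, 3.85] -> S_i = 1.73 + 0.53*i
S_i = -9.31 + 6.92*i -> [-9.31, -2.39, 4.53, 11.45, 18.37]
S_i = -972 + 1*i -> [-972, -971, -970, -969, -968]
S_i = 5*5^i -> [5, 25, 125, 625, 3125]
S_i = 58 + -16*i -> [58, 42, 26, 10, -6]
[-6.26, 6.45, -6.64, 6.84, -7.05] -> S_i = -6.26*(-1.03)^i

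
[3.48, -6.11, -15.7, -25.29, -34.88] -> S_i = 3.48 + -9.59*i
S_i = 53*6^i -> [53, 318, 1908, 11448, 68688]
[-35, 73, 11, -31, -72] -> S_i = Random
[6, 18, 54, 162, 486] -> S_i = 6*3^i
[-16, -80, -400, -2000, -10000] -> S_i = -16*5^i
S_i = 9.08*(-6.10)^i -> [9.08, -55.39, 337.87, -2060.99, 12572.02]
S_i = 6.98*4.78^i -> [6.98, 33.36, 159.48, 762.32, 3643.9]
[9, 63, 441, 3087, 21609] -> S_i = 9*7^i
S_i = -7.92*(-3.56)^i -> [-7.92, 28.2, -100.37, 357.33, -1272.11]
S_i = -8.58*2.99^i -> [-8.58, -25.65, -76.71, -229.35, -685.76]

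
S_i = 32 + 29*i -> [32, 61, 90, 119, 148]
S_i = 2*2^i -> [2, 4, 8, 16, 32]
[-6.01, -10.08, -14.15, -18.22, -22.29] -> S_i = -6.01 + -4.07*i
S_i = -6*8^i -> [-6, -48, -384, -3072, -24576]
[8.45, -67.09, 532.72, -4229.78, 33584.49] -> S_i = 8.45*(-7.94)^i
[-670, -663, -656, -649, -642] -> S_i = -670 + 7*i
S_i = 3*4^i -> [3, 12, 48, 192, 768]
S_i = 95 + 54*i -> [95, 149, 203, 257, 311]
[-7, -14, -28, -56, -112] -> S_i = -7*2^i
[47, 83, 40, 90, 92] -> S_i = Random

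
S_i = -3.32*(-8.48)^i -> [-3.32, 28.15, -238.74, 2024.54, -17168.07]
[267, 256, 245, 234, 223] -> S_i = 267 + -11*i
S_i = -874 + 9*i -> [-874, -865, -856, -847, -838]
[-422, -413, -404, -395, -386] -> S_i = -422 + 9*i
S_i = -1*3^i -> [-1, -3, -9, -27, -81]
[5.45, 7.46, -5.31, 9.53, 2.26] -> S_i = Random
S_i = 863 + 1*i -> [863, 864, 865, 866, 867]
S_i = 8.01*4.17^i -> [8.01, 33.4, 139.29, 580.82, 2422.01]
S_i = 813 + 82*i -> [813, 895, 977, 1059, 1141]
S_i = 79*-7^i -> [79, -553, 3871, -27097, 189679]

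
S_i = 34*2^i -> [34, 68, 136, 272, 544]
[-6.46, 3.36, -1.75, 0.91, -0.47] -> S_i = -6.46*(-0.52)^i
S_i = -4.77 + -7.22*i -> [-4.77, -11.99, -19.21, -26.43, -33.65]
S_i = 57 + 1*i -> [57, 58, 59, 60, 61]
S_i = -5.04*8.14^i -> [-5.04, -41.03, -333.95, -2718.34, -22127.29]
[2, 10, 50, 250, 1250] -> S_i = 2*5^i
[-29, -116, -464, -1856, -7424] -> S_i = -29*4^i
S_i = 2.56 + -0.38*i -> [2.56, 2.18, 1.8, 1.42, 1.04]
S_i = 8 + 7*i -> [8, 15, 22, 29, 36]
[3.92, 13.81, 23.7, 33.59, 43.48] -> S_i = 3.92 + 9.89*i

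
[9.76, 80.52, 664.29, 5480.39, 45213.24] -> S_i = 9.76*8.25^i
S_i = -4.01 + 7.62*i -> [-4.01, 3.61, 11.23, 18.85, 26.47]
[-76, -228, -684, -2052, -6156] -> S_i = -76*3^i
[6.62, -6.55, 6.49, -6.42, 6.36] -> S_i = 6.62*(-0.99)^i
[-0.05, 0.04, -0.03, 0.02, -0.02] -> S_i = -0.05*(-0.77)^i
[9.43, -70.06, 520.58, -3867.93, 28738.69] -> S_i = 9.43*(-7.43)^i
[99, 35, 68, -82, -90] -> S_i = Random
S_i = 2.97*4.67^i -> [2.97, 13.87, 64.77, 302.49, 1412.62]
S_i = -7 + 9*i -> [-7, 2, 11, 20, 29]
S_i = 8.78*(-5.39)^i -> [8.78, -47.32, 255.08, -1374.87, 7410.54]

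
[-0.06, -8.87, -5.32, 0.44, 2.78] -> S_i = Random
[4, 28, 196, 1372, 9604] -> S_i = 4*7^i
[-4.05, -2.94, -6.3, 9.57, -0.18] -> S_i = Random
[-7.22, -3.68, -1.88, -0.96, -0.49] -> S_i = -7.22*0.51^i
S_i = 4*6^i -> [4, 24, 144, 864, 5184]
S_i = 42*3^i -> [42, 126, 378, 1134, 3402]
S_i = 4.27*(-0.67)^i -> [4.27, -2.86, 1.92, -1.28, 0.86]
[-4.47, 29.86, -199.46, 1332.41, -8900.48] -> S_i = -4.47*(-6.68)^i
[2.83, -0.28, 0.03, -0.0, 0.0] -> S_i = 2.83*(-0.10)^i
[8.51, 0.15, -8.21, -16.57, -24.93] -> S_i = 8.51 + -8.36*i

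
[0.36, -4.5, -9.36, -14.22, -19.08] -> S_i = 0.36 + -4.86*i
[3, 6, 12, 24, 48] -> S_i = 3*2^i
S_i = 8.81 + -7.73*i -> [8.81, 1.08, -6.65, -14.38, -22.11]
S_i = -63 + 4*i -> [-63, -59, -55, -51, -47]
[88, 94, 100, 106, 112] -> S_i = 88 + 6*i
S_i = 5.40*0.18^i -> [5.4, 0.97, 0.17, 0.03, 0.01]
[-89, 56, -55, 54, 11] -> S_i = Random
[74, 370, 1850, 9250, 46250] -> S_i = 74*5^i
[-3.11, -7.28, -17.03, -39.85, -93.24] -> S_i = -3.11*2.34^i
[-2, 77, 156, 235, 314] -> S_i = -2 + 79*i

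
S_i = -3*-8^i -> [-3, 24, -192, 1536, -12288]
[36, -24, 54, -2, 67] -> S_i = Random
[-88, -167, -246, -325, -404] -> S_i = -88 + -79*i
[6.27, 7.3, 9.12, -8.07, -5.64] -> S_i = Random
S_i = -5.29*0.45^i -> [-5.29, -2.38, -1.07, -0.48, -0.22]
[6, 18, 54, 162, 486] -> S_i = 6*3^i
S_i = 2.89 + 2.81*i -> [2.89, 5.7, 8.51, 11.32, 14.13]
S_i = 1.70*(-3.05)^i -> [1.7, -5.18, 15.81, -48.23, 147.11]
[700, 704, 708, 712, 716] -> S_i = 700 + 4*i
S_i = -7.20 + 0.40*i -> [-7.2, -6.8, -6.4, -6.0, -5.6]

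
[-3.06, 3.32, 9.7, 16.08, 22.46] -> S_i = -3.06 + 6.38*i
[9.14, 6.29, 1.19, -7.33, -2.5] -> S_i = Random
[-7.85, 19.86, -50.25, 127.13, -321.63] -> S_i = -7.85*(-2.53)^i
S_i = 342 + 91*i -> [342, 433, 524, 615, 706]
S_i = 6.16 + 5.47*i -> [6.16, 11.63, 17.1, 22.57, 28.04]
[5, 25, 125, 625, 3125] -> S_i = 5*5^i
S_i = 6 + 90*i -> [6, 96, 186, 276, 366]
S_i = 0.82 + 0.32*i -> [0.82, 1.14, 1.46, 1.78, 2.1]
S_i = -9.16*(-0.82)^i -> [-9.16, 7.51, -6.16, 5.05, -4.14]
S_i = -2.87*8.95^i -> [-2.87, -25.69, -229.89, -2057.55, -18415.1]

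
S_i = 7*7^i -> [7, 49, 343, 2401, 16807]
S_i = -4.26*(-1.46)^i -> [-4.26, 6.22, -9.08, 13.26, -19.36]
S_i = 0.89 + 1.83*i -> [0.89, 2.72, 4.55, 6.38, 8.21]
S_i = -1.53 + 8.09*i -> [-1.53, 6.56, 14.65, 22.74, 30.83]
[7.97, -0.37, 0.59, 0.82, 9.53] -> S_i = Random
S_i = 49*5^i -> [49, 245, 1225, 6125, 30625]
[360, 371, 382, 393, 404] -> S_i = 360 + 11*i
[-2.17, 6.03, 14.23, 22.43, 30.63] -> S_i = -2.17 + 8.20*i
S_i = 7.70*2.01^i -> [7.7, 15.48, 31.11, 62.53, 125.68]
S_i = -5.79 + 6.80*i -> [-5.79, 1.01, 7.81, 14.61, 21.41]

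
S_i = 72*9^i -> [72, 648, 5832, 52488, 472392]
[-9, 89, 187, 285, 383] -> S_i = -9 + 98*i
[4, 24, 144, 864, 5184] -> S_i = 4*6^i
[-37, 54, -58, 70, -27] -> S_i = Random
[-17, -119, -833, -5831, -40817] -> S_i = -17*7^i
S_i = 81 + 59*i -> [81, 140, 199, 258, 317]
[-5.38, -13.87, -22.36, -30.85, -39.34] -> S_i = -5.38 + -8.49*i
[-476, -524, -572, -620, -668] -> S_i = -476 + -48*i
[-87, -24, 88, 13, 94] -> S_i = Random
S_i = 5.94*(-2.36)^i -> [5.94, -14.02, 33.08, -78.08, 184.26]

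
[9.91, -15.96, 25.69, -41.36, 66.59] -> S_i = 9.91*(-1.61)^i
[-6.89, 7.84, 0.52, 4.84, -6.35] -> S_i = Random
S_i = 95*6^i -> [95, 570, 3420, 20520, 123120]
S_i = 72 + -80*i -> [72, -8, -88, -168, -248]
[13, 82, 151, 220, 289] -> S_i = 13 + 69*i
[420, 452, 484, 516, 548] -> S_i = 420 + 32*i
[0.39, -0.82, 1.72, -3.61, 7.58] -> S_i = 0.39*(-2.10)^i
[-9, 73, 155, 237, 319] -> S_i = -9 + 82*i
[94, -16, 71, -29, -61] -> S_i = Random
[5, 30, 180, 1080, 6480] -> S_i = 5*6^i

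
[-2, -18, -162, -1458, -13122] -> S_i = -2*9^i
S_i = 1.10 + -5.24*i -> [1.1, -4.14, -9.38, -14.62, -19.86]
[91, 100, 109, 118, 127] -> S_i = 91 + 9*i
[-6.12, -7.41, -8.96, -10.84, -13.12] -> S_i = -6.12*1.21^i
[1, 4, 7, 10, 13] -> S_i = 1 + 3*i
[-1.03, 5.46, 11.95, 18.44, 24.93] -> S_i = -1.03 + 6.49*i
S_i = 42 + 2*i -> [42, 44, 46, 48, 50]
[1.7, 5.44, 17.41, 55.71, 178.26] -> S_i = 1.70*3.20^i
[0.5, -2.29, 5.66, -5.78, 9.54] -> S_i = Random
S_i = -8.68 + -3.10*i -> [-8.68, -11.78, -14.88, -17.98, -21.08]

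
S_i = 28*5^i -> [28, 140, 700, 3500, 17500]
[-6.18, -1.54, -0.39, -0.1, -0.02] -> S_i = -6.18*0.25^i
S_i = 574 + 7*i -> [574, 581, 588, 595, 602]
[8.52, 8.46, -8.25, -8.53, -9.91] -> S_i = Random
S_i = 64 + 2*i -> [64, 66, 68, 70, 72]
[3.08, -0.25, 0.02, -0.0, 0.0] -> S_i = 3.08*(-0.08)^i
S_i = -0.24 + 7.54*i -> [-0.24, 7.3, 14.84, 22.38, 29.92]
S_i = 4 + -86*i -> [4, -82, -168, -254, -340]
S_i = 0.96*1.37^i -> [0.96, 1.32, 1.8, 2.47, 3.38]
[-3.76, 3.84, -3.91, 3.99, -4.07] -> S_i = -3.76*(-1.02)^i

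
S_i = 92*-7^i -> [92, -644, 4508, -31556, 220892]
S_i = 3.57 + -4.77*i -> [3.57, -1.2, -5.97, -10.74, -15.51]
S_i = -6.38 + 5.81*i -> [-6.38, -0.57, 5.24, 11.05, 16.86]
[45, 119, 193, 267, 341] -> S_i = 45 + 74*i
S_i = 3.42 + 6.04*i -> [3.42, 9.46, 15.5, 21.54, 27.58]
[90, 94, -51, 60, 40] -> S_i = Random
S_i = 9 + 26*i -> [9, 35, 61, 87, 113]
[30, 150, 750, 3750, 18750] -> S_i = 30*5^i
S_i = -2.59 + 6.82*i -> [-2.59, 4.23, 11.05, 17.87, 24.69]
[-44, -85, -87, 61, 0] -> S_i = Random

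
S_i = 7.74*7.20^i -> [7.74, 55.73, 401.24, 2888.94, 20800.36]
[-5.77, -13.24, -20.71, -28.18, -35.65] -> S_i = -5.77 + -7.47*i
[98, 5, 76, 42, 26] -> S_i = Random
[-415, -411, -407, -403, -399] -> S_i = -415 + 4*i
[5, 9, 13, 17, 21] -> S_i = 5 + 4*i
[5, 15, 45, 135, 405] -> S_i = 5*3^i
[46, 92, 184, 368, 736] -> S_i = 46*2^i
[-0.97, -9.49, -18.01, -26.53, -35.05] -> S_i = -0.97 + -8.52*i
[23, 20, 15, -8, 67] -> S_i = Random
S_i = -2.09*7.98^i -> [-2.09, -16.68, -133.09, -1062.07, -8475.35]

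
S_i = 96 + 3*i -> [96, 99, 102, 105, 108]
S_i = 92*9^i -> [92, 828, 7452, 67068, 603612]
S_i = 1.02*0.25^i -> [1.02, 0.26, 0.06, 0.02, 0.0]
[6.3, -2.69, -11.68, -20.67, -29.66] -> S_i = 6.30 + -8.99*i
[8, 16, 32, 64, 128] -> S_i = 8*2^i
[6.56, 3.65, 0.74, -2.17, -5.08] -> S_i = 6.56 + -2.91*i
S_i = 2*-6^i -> [2, -12, 72, -432, 2592]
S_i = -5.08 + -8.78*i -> [-5.08, -13.86, -22.64, -31.42, -40.2]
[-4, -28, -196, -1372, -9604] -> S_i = -4*7^i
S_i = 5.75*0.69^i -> [5.75, 3.97, 2.74, 1.89, 1.3]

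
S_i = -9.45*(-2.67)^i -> [-9.45, 25.23, -67.37, 179.87, -480.26]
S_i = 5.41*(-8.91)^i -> [5.41, -48.2, 429.49, -3826.75, 34096.36]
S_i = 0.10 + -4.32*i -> [0.1, -4.22, -8.54, -12.86, -17.18]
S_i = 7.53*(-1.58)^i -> [7.53, -11.9, 18.8, -29.7, 46.93]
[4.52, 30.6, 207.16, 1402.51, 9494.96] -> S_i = 4.52*6.77^i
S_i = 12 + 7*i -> [12, 19, 26, 33, 40]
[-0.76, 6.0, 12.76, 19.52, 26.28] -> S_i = -0.76 + 6.76*i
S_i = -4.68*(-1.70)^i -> [-4.68, 7.96, -13.53, 22.99, -39.09]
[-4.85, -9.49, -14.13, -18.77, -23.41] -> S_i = -4.85 + -4.64*i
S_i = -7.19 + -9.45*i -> [-7.19, -16.64, -26.09, -35.54, -44.99]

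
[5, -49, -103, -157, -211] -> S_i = 5 + -54*i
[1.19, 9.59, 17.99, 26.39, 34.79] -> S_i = 1.19 + 8.40*i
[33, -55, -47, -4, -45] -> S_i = Random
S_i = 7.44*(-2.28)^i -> [7.44, -16.96, 38.68, -88.18, 201.05]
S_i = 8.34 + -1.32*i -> [8.34, 7.02, 5.7, 4.38, 3.06]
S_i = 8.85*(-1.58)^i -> [8.85, -13.98, 22.09, -34.91, 55.15]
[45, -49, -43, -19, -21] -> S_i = Random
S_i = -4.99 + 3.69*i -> [-4.99, -1.3, 2.39, 6.08, 9.77]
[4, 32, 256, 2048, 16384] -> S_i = 4*8^i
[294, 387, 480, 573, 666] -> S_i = 294 + 93*i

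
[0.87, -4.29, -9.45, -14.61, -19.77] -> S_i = 0.87 + -5.16*i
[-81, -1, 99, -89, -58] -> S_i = Random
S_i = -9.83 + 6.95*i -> [-9.83, -2.88, 4.07, 11.02, 17.97]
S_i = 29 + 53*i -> [29, 82, 135, 188, 241]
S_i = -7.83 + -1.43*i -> [-7.83, -9.26, -10.69, -12.12, -13.55]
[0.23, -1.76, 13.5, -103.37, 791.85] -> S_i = 0.23*(-7.66)^i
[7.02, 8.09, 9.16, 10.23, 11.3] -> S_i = 7.02 + 1.07*i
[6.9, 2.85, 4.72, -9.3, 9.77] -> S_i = Random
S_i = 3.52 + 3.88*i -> [3.52, 7.4, 11.28, 15.16, 19.04]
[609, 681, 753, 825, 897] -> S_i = 609 + 72*i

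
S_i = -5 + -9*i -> [-5, -14, -23, -32, -41]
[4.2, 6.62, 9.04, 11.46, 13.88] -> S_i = 4.20 + 2.42*i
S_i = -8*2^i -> [-8, -16, -32, -64, -128]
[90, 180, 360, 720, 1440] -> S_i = 90*2^i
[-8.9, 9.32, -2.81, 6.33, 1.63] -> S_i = Random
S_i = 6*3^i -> [6, 18, 54, 162, 486]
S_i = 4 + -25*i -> [4, -21, -46, -71, -96]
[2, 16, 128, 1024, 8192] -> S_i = 2*8^i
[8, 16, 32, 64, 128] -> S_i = 8*2^i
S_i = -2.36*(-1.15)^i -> [-2.36, 2.71, -3.12, 3.59, -4.13]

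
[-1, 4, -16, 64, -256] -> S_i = -1*-4^i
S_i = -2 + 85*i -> [-2, 83, 168, 253, 338]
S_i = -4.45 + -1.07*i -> [-4.45, -5.52, -6.59, -7.66, -8.73]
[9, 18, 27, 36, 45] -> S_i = 9 + 9*i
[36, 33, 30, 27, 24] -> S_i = 36 + -3*i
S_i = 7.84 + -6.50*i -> [7.84, 1.34, -5.16, -11.66, -18.16]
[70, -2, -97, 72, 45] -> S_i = Random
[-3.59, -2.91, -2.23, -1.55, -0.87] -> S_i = -3.59 + 0.68*i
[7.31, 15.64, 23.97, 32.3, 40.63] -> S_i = 7.31 + 8.33*i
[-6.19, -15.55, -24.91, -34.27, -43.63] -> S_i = -6.19 + -9.36*i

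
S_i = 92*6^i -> [92, 552, 3312, 19872, 119232]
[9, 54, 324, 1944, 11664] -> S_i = 9*6^i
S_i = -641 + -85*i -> [-641, -726, -811, -896, -981]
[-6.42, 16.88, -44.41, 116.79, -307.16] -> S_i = -6.42*(-2.63)^i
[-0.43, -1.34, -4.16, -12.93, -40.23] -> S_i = -0.43*3.11^i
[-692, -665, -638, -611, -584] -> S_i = -692 + 27*i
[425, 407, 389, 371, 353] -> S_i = 425 + -18*i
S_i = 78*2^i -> [78, 156, 312, 624, 1248]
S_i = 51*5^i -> [51, 255, 1275, 6375, 31875]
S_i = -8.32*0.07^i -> [-8.32, -0.58, -0.04, -0.0, -0.0]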